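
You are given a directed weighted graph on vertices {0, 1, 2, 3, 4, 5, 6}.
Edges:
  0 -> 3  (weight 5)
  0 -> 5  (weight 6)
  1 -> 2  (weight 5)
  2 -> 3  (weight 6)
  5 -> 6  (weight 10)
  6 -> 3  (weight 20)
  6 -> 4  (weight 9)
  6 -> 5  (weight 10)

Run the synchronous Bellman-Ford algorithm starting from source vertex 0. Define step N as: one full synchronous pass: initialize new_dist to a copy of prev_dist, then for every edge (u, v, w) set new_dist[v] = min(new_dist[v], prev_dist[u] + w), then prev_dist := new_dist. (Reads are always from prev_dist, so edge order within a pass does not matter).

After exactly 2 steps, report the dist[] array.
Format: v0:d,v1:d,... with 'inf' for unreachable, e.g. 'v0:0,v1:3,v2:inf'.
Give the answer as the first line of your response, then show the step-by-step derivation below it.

v0:0,v1:inf,v2:inf,v3:5,v4:inf,v5:6,v6:16

step 1: dist = v0:0,v1:inf,v2:inf,v3:5,v4:inf,v5:6,v6:inf
step 2: dist = v0:0,v1:inf,v2:inf,v3:5,v4:inf,v5:6,v6:16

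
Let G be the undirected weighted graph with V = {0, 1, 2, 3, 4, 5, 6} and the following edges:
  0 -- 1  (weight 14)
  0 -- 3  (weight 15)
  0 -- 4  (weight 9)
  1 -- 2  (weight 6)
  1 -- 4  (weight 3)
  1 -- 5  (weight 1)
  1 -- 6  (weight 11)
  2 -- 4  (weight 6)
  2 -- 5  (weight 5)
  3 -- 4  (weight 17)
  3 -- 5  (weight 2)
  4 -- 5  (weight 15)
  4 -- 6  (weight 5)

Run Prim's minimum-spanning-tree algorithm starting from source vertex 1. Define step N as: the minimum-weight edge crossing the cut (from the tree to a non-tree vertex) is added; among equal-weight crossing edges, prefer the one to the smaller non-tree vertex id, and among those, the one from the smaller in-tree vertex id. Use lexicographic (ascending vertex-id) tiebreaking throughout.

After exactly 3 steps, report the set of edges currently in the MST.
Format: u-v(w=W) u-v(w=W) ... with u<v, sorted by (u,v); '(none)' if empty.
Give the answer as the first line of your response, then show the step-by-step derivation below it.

1-4(w=3) 1-5(w=1) 3-5(w=2)

step 1: add edge 1-5 (w=1); MST = {1-5(w=1)}
step 2: add edge 3-5 (w=2); MST = {1-5(w=1) 3-5(w=2)}
step 3: add edge 1-4 (w=3); MST = {1-4(w=3) 1-5(w=1) 3-5(w=2)}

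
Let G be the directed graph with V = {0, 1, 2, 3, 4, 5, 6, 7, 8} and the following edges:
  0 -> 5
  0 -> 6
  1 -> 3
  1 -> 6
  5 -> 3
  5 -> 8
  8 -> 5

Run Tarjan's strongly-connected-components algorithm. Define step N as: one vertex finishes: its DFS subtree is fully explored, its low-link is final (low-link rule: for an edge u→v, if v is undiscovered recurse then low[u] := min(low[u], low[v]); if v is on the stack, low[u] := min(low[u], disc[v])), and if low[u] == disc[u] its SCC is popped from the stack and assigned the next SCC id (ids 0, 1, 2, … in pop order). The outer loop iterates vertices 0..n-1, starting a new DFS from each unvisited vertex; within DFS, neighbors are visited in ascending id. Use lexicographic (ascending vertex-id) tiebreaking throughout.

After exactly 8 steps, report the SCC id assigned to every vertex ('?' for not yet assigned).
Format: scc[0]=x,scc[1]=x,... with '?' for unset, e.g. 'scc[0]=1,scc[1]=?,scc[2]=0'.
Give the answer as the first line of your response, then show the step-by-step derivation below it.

scc[0]=3,scc[1]=4,scc[2]=5,scc[3]=0,scc[4]=6,scc[5]=1,scc[6]=2,scc[7]=?,scc[8]=1

step 1: low=(low[0]=0,low[1]=?,low[2]=?,low[3]=2,low[4]=?,low[5]=1,low[6]=?,low[7]=?,low[8]=?); scc=(scc[0]=?,scc[1]=?,scc[2]=?,scc[3]=0,scc[4]=?,scc[5]=?,scc[6]=?,scc[7]=?,scc[8]=?)
step 2: low=(low[0]=0,low[1]=?,low[2]=?,low[3]=2,low[4]=?,low[5]=1,low[6]=?,low[7]=?,low[8]=1); scc=(scc[0]=?,scc[1]=?,scc[2]=?,scc[3]=0,scc[4]=?,scc[5]=?,scc[6]=?,scc[7]=?,scc[8]=?)
step 3: low=(low[0]=0,low[1]=?,low[2]=?,low[3]=2,low[4]=?,low[5]=1,low[6]=?,low[7]=?,low[8]=1); scc=(scc[0]=?,scc[1]=?,scc[2]=?,scc[3]=0,scc[4]=?,scc[5]=1,scc[6]=?,scc[7]=?,scc[8]=1)
step 4: low=(low[0]=0,low[1]=?,low[2]=?,low[3]=2,low[4]=?,low[5]=1,low[6]=4,low[7]=?,low[8]=1); scc=(scc[0]=?,scc[1]=?,scc[2]=?,scc[3]=0,scc[4]=?,scc[5]=1,scc[6]=2,scc[7]=?,scc[8]=1)
step 5: low=(low[0]=0,low[1]=?,low[2]=?,low[3]=2,low[4]=?,low[5]=1,low[6]=4,low[7]=?,low[8]=1); scc=(scc[0]=3,scc[1]=?,scc[2]=?,scc[3]=0,scc[4]=?,scc[5]=1,scc[6]=2,scc[7]=?,scc[8]=1)
step 6: low=(low[0]=0,low[1]=5,low[2]=?,low[3]=2,low[4]=?,low[5]=1,low[6]=4,low[7]=?,low[8]=1); scc=(scc[0]=3,scc[1]=4,scc[2]=?,scc[3]=0,scc[4]=?,scc[5]=1,scc[6]=2,scc[7]=?,scc[8]=1)
step 7: low=(low[0]=0,low[1]=5,low[2]=6,low[3]=2,low[4]=?,low[5]=1,low[6]=4,low[7]=?,low[8]=1); scc=(scc[0]=3,scc[1]=4,scc[2]=5,scc[3]=0,scc[4]=?,scc[5]=1,scc[6]=2,scc[7]=?,scc[8]=1)
step 8: low=(low[0]=0,low[1]=5,low[2]=6,low[3]=2,low[4]=7,low[5]=1,low[6]=4,low[7]=?,low[8]=1); scc=(scc[0]=3,scc[1]=4,scc[2]=5,scc[3]=0,scc[4]=6,scc[5]=1,scc[6]=2,scc[7]=?,scc[8]=1)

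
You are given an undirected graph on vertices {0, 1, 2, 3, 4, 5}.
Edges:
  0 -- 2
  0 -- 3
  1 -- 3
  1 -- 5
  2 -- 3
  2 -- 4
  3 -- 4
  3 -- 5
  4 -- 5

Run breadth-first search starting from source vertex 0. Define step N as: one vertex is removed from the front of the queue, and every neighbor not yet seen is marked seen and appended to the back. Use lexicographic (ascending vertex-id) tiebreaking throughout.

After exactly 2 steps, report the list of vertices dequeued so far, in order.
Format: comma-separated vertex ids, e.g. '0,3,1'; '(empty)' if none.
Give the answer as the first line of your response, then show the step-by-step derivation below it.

0,2

step 1: dequeue 0; queue=[2,3]; order=0
step 2: dequeue 2; queue=[3,4]; order=0,2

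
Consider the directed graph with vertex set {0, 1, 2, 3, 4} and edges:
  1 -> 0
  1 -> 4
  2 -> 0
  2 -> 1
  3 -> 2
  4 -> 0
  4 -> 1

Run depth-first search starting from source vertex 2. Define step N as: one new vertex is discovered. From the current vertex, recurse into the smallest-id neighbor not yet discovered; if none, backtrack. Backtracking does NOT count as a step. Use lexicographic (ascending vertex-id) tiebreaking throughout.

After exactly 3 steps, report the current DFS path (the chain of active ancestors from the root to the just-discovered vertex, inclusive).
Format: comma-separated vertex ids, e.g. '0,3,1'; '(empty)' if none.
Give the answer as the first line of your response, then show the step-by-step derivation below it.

2,1

step 1: discover 2; path=2; order=2
step 2: discover 0; path=2>0; order=2,0
step 3: discover 1; path=2>1; order=2,0,1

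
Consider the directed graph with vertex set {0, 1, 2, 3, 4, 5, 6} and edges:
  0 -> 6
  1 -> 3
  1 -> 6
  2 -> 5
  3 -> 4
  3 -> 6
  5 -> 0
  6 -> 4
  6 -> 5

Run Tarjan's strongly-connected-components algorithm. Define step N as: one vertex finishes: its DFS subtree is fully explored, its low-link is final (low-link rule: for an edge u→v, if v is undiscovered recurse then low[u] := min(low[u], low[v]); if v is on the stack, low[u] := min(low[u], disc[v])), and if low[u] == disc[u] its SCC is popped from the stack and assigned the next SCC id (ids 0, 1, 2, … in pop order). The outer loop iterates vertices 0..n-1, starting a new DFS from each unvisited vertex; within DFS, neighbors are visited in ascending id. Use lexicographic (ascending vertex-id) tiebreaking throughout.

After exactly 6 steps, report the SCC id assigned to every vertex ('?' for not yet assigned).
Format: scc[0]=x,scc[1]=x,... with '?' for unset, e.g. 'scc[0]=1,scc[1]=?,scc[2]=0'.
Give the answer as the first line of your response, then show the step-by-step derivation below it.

scc[0]=1,scc[1]=3,scc[2]=?,scc[3]=2,scc[4]=0,scc[5]=1,scc[6]=1

step 1: low=(low[0]=0,low[1]=?,low[2]=?,low[3]=?,low[4]=2,low[5]=?,low[6]=1); scc=(scc[0]=?,scc[1]=?,scc[2]=?,scc[3]=?,scc[4]=0,scc[5]=?,scc[6]=?)
step 2: low=(low[0]=0,low[1]=?,low[2]=?,low[3]=?,low[4]=2,low[5]=0,low[6]=1); scc=(scc[0]=?,scc[1]=?,scc[2]=?,scc[3]=?,scc[4]=0,scc[5]=?,scc[6]=?)
step 3: low=(low[0]=0,low[1]=?,low[2]=?,low[3]=?,low[4]=2,low[5]=0,low[6]=0); scc=(scc[0]=?,scc[1]=?,scc[2]=?,scc[3]=?,scc[4]=0,scc[5]=?,scc[6]=?)
step 4: low=(low[0]=0,low[1]=?,low[2]=?,low[3]=?,low[4]=2,low[5]=0,low[6]=0); scc=(scc[0]=1,scc[1]=?,scc[2]=?,scc[3]=?,scc[4]=0,scc[5]=1,scc[6]=1)
step 5: low=(low[0]=0,low[1]=4,low[2]=?,low[3]=5,low[4]=2,low[5]=0,low[6]=0); scc=(scc[0]=1,scc[1]=?,scc[2]=?,scc[3]=2,scc[4]=0,scc[5]=1,scc[6]=1)
step 6: low=(low[0]=0,low[1]=4,low[2]=?,low[3]=5,low[4]=2,low[5]=0,low[6]=0); scc=(scc[0]=1,scc[1]=3,scc[2]=?,scc[3]=2,scc[4]=0,scc[5]=1,scc[6]=1)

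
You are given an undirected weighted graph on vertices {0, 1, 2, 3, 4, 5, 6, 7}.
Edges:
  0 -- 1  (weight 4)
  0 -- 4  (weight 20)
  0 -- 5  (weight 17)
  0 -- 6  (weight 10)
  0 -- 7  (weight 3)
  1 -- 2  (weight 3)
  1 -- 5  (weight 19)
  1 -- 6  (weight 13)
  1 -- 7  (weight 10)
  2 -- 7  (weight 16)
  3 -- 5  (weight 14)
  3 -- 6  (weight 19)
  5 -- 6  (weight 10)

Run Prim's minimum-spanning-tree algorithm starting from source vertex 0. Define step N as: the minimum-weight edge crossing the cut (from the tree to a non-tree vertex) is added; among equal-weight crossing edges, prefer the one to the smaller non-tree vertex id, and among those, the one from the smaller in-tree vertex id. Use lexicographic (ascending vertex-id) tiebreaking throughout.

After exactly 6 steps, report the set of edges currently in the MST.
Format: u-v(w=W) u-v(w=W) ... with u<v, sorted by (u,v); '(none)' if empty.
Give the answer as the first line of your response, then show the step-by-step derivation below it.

0-1(w=4) 0-6(w=10) 0-7(w=3) 1-2(w=3) 3-5(w=14) 5-6(w=10)

step 1: add edge 0-7 (w=3); MST = {0-7(w=3)}
step 2: add edge 0-1 (w=4); MST = {0-1(w=4) 0-7(w=3)}
step 3: add edge 1-2 (w=3); MST = {0-1(w=4) 0-7(w=3) 1-2(w=3)}
step 4: add edge 0-6 (w=10); MST = {0-1(w=4) 0-6(w=10) 0-7(w=3) 1-2(w=3)}
step 5: add edge 5-6 (w=10); MST = {0-1(w=4) 0-6(w=10) 0-7(w=3) 1-2(w=3) 5-6(w=10)}
step 6: add edge 3-5 (w=14); MST = {0-1(w=4) 0-6(w=10) 0-7(w=3) 1-2(w=3) 3-5(w=14) 5-6(w=10)}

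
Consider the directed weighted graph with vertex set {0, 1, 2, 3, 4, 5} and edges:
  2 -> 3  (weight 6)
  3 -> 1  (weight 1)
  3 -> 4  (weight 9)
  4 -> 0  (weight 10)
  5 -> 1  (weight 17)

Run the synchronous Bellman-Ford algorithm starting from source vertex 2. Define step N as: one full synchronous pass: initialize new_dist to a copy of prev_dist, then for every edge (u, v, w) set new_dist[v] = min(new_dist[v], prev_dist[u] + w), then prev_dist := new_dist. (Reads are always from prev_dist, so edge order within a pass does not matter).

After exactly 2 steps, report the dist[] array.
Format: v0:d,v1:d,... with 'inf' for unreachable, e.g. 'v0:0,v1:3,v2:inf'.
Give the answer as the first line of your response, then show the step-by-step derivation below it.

v0:inf,v1:7,v2:0,v3:6,v4:15,v5:inf

step 1: dist = v0:inf,v1:inf,v2:0,v3:6,v4:inf,v5:inf
step 2: dist = v0:inf,v1:7,v2:0,v3:6,v4:15,v5:inf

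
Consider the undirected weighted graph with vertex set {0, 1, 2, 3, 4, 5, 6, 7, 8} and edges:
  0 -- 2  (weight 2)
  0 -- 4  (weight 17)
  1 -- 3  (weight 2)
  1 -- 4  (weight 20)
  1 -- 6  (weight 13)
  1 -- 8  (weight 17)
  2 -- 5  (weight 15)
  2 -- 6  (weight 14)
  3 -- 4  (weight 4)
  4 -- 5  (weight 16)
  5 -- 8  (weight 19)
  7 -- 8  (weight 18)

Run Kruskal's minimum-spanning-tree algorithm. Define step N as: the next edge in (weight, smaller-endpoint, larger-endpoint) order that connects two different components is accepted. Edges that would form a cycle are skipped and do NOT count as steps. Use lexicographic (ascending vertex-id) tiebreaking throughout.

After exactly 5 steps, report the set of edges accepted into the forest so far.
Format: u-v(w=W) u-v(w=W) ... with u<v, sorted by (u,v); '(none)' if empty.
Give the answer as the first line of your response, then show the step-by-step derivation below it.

0-2(w=2) 1-3(w=2) 1-6(w=13) 2-6(w=14) 3-4(w=4)

step 1: add edge 0-2 (w=2); MST = {0-2(w=2)}
step 2: add edge 1-3 (w=2); MST = {0-2(w=2) 1-3(w=2)}
step 3: add edge 3-4 (w=4); MST = {0-2(w=2) 1-3(w=2) 3-4(w=4)}
step 4: add edge 1-6 (w=13); MST = {0-2(w=2) 1-3(w=2) 1-6(w=13) 3-4(w=4)}
step 5: add edge 2-6 (w=14); MST = {0-2(w=2) 1-3(w=2) 1-6(w=13) 2-6(w=14) 3-4(w=4)}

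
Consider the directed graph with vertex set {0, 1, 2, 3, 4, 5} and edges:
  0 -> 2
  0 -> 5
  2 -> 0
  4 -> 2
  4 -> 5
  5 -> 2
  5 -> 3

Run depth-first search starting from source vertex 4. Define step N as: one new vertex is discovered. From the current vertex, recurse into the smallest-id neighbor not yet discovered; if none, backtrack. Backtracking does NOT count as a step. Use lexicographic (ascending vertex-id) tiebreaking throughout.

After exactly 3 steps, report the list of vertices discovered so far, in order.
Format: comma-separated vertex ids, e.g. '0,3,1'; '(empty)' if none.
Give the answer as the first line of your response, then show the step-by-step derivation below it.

4,2,0

step 1: discover 4; path=4; order=4
step 2: discover 2; path=4>2; order=4,2
step 3: discover 0; path=4>2>0; order=4,2,0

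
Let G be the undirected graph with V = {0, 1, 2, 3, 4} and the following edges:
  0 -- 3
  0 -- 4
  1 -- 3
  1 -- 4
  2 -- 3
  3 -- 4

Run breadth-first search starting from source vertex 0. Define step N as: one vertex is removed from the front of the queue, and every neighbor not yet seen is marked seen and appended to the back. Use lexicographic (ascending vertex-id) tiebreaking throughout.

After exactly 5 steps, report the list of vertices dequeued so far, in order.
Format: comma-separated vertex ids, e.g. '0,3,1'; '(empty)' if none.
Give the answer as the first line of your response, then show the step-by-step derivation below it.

0,3,4,1,2

step 1: dequeue 0; queue=[3,4]; order=0
step 2: dequeue 3; queue=[4,1,2]; order=0,3
step 3: dequeue 4; queue=[1,2]; order=0,3,4
step 4: dequeue 1; queue=[2]; order=0,3,4,1
step 5: dequeue 2; queue=[(empty)]; order=0,3,4,1,2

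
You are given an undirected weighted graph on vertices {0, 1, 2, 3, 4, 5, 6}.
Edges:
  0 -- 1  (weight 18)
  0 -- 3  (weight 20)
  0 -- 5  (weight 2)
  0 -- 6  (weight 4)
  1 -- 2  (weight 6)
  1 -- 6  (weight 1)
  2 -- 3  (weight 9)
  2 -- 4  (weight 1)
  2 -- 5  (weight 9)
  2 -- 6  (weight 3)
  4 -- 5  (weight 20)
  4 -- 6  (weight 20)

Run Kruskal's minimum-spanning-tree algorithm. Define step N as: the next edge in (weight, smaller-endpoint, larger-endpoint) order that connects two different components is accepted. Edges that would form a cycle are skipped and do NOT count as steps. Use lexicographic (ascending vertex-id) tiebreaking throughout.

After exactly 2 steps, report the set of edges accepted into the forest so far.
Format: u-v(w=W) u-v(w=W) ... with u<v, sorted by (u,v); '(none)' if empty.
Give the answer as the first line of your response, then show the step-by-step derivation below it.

1-6(w=1) 2-4(w=1)

step 1: add edge 1-6 (w=1); MST = {1-6(w=1)}
step 2: add edge 2-4 (w=1); MST = {1-6(w=1) 2-4(w=1)}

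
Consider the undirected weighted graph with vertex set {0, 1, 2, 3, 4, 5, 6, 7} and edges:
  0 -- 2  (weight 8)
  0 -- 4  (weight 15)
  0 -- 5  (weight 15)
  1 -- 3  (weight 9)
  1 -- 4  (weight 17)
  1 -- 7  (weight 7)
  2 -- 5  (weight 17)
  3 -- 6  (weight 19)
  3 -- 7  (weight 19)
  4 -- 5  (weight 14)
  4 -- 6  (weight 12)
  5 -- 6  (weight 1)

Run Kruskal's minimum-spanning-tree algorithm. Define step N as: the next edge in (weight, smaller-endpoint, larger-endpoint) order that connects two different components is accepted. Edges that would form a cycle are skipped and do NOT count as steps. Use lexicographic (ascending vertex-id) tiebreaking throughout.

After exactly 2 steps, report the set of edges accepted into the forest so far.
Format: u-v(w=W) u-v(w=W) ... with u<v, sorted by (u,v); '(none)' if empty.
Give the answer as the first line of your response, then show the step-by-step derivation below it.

1-7(w=7) 5-6(w=1)

step 1: add edge 5-6 (w=1); MST = {5-6(w=1)}
step 2: add edge 1-7 (w=7); MST = {1-7(w=7) 5-6(w=1)}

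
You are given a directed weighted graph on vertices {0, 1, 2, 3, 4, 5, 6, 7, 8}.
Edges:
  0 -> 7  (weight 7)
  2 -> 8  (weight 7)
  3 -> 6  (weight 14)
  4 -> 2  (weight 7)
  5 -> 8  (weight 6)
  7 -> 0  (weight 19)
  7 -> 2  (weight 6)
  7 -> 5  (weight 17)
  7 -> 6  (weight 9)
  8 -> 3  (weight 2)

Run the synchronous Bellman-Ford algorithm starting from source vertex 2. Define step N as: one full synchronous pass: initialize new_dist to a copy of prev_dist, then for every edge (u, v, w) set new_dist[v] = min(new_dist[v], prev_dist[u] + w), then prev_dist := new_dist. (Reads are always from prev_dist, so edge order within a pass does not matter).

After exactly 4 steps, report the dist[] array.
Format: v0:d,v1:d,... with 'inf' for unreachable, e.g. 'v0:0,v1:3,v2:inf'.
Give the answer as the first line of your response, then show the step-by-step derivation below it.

v0:inf,v1:inf,v2:0,v3:9,v4:inf,v5:inf,v6:23,v7:inf,v8:7

step 1: dist = v0:inf,v1:inf,v2:0,v3:inf,v4:inf,v5:inf,v6:inf,v7:inf,v8:7
step 2: dist = v0:inf,v1:inf,v2:0,v3:9,v4:inf,v5:inf,v6:inf,v7:inf,v8:7
step 3: dist = v0:inf,v1:inf,v2:0,v3:9,v4:inf,v5:inf,v6:23,v7:inf,v8:7
step 4: dist = v0:inf,v1:inf,v2:0,v3:9,v4:inf,v5:inf,v6:23,v7:inf,v8:7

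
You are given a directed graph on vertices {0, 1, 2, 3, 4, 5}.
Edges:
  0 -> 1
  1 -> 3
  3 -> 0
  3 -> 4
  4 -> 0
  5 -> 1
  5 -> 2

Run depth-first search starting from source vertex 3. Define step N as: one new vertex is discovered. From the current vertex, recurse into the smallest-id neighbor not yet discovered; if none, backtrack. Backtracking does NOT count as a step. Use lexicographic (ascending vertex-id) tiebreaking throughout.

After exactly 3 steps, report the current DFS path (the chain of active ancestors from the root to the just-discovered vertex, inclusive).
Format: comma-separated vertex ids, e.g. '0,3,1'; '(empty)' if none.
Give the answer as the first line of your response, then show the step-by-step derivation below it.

3,0,1

step 1: discover 3; path=3; order=3
step 2: discover 0; path=3>0; order=3,0
step 3: discover 1; path=3>0>1; order=3,0,1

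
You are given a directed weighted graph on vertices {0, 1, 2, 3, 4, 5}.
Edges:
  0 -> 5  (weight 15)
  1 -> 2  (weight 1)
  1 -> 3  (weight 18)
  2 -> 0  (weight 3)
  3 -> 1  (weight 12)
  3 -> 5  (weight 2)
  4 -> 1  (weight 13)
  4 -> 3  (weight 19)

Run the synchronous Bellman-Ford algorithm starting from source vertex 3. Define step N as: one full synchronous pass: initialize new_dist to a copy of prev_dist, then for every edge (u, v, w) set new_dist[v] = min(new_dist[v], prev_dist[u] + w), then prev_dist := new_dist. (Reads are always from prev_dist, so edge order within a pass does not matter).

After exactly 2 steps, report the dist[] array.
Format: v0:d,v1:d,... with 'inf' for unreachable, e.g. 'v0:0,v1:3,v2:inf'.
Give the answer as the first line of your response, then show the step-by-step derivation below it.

v0:inf,v1:12,v2:13,v3:0,v4:inf,v5:2

step 1: dist = v0:inf,v1:12,v2:inf,v3:0,v4:inf,v5:2
step 2: dist = v0:inf,v1:12,v2:13,v3:0,v4:inf,v5:2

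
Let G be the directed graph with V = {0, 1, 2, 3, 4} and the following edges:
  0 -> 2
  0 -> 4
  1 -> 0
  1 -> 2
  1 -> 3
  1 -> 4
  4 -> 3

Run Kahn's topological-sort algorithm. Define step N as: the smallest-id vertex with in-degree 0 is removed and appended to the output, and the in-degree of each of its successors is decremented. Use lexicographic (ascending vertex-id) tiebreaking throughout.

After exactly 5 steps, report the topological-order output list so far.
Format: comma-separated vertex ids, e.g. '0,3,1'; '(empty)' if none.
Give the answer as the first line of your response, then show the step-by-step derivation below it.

1,0,2,4,3

step 1: output 1; order=[1]; indeg=(0,0,1,1,1)
step 2: output 0; order=[1,0]; indeg=(0,0,0,1,0)
step 3: output 2; order=[1,0,2]; indeg=(0,0,0,1,0)
step 4: output 4; order=[1,0,2,4]; indeg=(0,0,0,0,0)
step 5: output 3; order=[1,0,2,4,3]; indeg=(0,0,0,0,0)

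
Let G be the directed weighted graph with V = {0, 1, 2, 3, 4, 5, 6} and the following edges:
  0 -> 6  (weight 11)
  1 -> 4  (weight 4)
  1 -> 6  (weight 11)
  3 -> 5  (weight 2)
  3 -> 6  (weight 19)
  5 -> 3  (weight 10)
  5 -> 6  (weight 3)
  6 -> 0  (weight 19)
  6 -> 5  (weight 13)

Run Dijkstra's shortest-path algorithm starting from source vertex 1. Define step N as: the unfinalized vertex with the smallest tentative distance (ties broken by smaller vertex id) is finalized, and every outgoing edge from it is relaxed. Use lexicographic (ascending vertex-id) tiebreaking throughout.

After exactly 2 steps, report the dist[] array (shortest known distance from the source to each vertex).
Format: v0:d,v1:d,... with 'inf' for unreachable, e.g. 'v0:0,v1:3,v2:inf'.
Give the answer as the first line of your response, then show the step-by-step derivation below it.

v0:inf,v1:0,v2:inf,v3:inf,v4:4,v5:inf,v6:11

step 1: dist = v0:inf,v1:0,v2:inf,v3:inf,v4:4,v5:inf,v6:11
step 2: dist = v0:inf,v1:0,v2:inf,v3:inf,v4:4,v5:inf,v6:11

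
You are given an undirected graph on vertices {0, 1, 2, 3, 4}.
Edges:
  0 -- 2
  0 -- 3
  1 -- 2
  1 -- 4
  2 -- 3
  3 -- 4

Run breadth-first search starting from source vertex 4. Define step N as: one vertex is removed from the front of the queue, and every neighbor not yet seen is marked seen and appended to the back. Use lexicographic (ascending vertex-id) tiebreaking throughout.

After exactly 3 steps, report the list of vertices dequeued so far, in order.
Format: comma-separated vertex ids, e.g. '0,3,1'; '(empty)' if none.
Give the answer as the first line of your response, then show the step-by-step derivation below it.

4,1,3

step 1: dequeue 4; queue=[1,3]; order=4
step 2: dequeue 1; queue=[3,2]; order=4,1
step 3: dequeue 3; queue=[2,0]; order=4,1,3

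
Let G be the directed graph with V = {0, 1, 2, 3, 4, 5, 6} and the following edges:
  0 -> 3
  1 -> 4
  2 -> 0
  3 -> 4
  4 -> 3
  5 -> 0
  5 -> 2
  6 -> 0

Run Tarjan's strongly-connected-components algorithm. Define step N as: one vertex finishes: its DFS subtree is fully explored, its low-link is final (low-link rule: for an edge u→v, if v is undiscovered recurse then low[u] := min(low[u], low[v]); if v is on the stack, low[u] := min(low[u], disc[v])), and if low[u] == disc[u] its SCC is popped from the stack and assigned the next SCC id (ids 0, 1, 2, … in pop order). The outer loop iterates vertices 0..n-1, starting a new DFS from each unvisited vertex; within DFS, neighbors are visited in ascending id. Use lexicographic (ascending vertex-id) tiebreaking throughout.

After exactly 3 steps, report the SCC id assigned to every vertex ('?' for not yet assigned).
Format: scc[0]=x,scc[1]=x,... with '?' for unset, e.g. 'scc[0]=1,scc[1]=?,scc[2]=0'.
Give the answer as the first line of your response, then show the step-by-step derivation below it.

scc[0]=1,scc[1]=?,scc[2]=?,scc[3]=0,scc[4]=0,scc[5]=?,scc[6]=?

step 1: low=(low[0]=0,low[1]=?,low[2]=?,low[3]=1,low[4]=1,low[5]=?,low[6]=?); scc=(scc[0]=?,scc[1]=?,scc[2]=?,scc[3]=?,scc[4]=?,scc[5]=?,scc[6]=?)
step 2: low=(low[0]=0,low[1]=?,low[2]=?,low[3]=1,low[4]=1,low[5]=?,low[6]=?); scc=(scc[0]=?,scc[1]=?,scc[2]=?,scc[3]=0,scc[4]=0,scc[5]=?,scc[6]=?)
step 3: low=(low[0]=0,low[1]=?,low[2]=?,low[3]=1,low[4]=1,low[5]=?,low[6]=?); scc=(scc[0]=1,scc[1]=?,scc[2]=?,scc[3]=0,scc[4]=0,scc[5]=?,scc[6]=?)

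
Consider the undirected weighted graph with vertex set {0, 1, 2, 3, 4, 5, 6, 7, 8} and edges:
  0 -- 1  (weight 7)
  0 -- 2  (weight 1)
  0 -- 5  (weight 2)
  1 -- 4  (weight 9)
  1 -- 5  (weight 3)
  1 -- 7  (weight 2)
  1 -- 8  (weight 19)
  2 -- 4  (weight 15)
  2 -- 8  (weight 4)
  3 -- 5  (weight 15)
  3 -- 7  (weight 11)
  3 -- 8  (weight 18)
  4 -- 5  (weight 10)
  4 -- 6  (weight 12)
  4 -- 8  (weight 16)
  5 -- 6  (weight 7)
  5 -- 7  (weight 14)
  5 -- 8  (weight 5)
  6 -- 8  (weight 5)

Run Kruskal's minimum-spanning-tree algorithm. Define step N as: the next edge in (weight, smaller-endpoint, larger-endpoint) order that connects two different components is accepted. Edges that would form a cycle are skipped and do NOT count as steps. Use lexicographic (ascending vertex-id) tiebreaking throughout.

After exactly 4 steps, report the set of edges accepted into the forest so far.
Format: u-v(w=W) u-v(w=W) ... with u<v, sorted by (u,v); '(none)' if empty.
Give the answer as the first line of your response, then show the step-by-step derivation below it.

0-2(w=1) 0-5(w=2) 1-5(w=3) 1-7(w=2)

step 1: add edge 0-2 (w=1); MST = {0-2(w=1)}
step 2: add edge 0-5 (w=2); MST = {0-2(w=1) 0-5(w=2)}
step 3: add edge 1-7 (w=2); MST = {0-2(w=1) 0-5(w=2) 1-7(w=2)}
step 4: add edge 1-5 (w=3); MST = {0-2(w=1) 0-5(w=2) 1-5(w=3) 1-7(w=2)}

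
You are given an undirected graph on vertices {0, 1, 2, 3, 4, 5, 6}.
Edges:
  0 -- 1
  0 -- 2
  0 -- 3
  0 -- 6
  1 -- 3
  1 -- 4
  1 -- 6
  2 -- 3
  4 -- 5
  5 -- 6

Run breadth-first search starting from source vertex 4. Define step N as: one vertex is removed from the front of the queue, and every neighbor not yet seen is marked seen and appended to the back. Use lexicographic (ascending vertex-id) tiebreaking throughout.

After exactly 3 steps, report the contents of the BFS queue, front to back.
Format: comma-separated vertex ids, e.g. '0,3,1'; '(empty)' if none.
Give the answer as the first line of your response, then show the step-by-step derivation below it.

0,3,6

step 1: dequeue 4; queue=[1,5]; order=4
step 2: dequeue 1; queue=[5,0,3,6]; order=4,1
step 3: dequeue 5; queue=[0,3,6]; order=4,1,5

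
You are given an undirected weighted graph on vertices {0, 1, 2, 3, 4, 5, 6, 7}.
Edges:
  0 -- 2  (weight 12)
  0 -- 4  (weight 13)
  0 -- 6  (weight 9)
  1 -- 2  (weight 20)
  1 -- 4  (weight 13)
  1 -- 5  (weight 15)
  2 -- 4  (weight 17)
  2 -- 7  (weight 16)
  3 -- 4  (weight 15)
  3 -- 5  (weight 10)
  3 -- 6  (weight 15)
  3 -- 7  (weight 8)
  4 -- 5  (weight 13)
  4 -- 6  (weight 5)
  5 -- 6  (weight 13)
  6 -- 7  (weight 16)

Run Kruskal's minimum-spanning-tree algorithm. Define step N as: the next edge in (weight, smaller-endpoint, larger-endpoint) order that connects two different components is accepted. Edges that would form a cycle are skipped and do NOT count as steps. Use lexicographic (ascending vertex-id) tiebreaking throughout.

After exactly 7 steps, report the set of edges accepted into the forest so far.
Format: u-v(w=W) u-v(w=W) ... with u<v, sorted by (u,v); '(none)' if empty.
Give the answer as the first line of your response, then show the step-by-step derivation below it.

0-2(w=12) 0-6(w=9) 1-4(w=13) 3-5(w=10) 3-7(w=8) 4-5(w=13) 4-6(w=5)

step 1: add edge 4-6 (w=5); MST = {4-6(w=5)}
step 2: add edge 3-7 (w=8); MST = {3-7(w=8) 4-6(w=5)}
step 3: add edge 0-6 (w=9); MST = {0-6(w=9) 3-7(w=8) 4-6(w=5)}
step 4: add edge 3-5 (w=10); MST = {0-6(w=9) 3-5(w=10) 3-7(w=8) 4-6(w=5)}
step 5: add edge 0-2 (w=12); MST = {0-2(w=12) 0-6(w=9) 3-5(w=10) 3-7(w=8) 4-6(w=5)}
step 6: add edge 1-4 (w=13); MST = {0-2(w=12) 0-6(w=9) 1-4(w=13) 3-5(w=10) 3-7(w=8) 4-6(w=5)}
step 7: add edge 4-5 (w=13); MST = {0-2(w=12) 0-6(w=9) 1-4(w=13) 3-5(w=10) 3-7(w=8) 4-5(w=13) 4-6(w=5)}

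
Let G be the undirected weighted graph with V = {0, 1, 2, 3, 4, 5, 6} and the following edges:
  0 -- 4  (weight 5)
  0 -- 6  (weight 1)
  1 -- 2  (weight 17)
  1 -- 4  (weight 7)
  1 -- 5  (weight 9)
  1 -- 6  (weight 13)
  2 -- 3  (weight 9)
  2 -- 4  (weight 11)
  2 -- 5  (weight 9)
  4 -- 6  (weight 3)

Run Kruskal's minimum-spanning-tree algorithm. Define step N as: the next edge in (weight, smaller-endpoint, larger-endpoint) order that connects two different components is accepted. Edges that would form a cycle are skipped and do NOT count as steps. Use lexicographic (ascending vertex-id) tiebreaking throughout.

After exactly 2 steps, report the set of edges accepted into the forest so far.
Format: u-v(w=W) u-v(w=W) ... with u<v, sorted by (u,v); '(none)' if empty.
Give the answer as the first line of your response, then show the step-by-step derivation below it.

0-6(w=1) 4-6(w=3)

step 1: add edge 0-6 (w=1); MST = {0-6(w=1)}
step 2: add edge 4-6 (w=3); MST = {0-6(w=1) 4-6(w=3)}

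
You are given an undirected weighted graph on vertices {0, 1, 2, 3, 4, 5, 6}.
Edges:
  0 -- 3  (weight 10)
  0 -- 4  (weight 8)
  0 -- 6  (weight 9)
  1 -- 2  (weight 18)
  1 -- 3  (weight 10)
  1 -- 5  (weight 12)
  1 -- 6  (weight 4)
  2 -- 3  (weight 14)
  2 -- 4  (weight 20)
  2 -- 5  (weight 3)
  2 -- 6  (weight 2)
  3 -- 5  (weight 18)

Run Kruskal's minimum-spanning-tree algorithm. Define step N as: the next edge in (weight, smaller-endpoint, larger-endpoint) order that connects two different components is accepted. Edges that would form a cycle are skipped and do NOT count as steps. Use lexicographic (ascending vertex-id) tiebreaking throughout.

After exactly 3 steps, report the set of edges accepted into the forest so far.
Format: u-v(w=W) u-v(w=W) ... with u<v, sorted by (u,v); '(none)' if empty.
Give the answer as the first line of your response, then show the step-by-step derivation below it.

1-6(w=4) 2-5(w=3) 2-6(w=2)

step 1: add edge 2-6 (w=2); MST = {2-6(w=2)}
step 2: add edge 2-5 (w=3); MST = {2-5(w=3) 2-6(w=2)}
step 3: add edge 1-6 (w=4); MST = {1-6(w=4) 2-5(w=3) 2-6(w=2)}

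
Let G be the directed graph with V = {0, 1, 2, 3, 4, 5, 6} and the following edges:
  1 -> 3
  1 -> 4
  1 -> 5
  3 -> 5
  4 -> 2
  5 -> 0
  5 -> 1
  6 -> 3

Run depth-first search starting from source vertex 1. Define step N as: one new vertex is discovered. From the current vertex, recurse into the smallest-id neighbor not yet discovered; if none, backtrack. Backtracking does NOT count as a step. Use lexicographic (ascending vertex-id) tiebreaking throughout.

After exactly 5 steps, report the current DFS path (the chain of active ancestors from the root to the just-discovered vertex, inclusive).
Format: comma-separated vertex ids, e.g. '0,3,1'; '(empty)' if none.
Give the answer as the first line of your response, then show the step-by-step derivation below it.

1,4

step 1: discover 1; path=1; order=1
step 2: discover 3; path=1>3; order=1,3
step 3: discover 5; path=1>3>5; order=1,3,5
step 4: discover 0; path=1>3>5>0; order=1,3,5,0
step 5: discover 4; path=1>4; order=1,3,5,0,4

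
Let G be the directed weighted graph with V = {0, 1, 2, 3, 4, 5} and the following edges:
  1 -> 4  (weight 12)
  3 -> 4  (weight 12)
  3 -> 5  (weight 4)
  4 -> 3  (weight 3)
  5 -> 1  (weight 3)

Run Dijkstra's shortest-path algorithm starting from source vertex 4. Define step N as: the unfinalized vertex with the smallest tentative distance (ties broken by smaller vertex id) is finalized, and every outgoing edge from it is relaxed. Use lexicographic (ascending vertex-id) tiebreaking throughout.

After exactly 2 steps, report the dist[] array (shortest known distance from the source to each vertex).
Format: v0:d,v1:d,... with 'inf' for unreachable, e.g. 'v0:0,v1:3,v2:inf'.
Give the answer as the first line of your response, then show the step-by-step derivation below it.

v0:inf,v1:inf,v2:inf,v3:3,v4:0,v5:7

step 1: dist = v0:inf,v1:inf,v2:inf,v3:3,v4:0,v5:inf
step 2: dist = v0:inf,v1:inf,v2:inf,v3:3,v4:0,v5:7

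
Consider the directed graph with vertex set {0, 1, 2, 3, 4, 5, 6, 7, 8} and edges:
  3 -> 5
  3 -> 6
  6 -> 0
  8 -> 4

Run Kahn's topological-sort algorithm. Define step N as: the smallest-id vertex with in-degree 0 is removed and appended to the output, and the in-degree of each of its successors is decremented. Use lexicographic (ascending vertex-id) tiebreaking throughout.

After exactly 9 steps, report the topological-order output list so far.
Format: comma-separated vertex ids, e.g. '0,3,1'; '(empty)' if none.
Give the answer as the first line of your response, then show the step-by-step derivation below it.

1,2,3,5,6,0,7,8,4

step 1: output 1; order=[1]; indeg=(1,0,0,0,1,1,1,0,0)
step 2: output 2; order=[1,2]; indeg=(1,0,0,0,1,1,1,0,0)
step 3: output 3; order=[1,2,3]; indeg=(1,0,0,0,1,0,0,0,0)
step 4: output 5; order=[1,2,3,5]; indeg=(1,0,0,0,1,0,0,0,0)
step 5: output 6; order=[1,2,3,5,6]; indeg=(0,0,0,0,1,0,0,0,0)
step 6: output 0; order=[1,2,3,5,6,0]; indeg=(0,0,0,0,1,0,0,0,0)
step 7: output 7; order=[1,2,3,5,6,0,7]; indeg=(0,0,0,0,1,0,0,0,0)
step 8: output 8; order=[1,2,3,5,6,0,7,8]; indeg=(0,0,0,0,0,0,0,0,0)
step 9: output 4; order=[1,2,3,5,6,0,7,8,4]; indeg=(0,0,0,0,0,0,0,0,0)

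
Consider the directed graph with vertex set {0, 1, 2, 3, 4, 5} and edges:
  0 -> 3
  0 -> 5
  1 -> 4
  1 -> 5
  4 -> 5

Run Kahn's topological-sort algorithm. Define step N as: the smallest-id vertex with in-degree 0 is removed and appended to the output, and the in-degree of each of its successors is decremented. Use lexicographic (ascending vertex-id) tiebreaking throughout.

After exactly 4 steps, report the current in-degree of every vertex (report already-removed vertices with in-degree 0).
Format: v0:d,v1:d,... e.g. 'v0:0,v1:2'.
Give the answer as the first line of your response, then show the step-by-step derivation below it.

v0:0,v1:0,v2:0,v3:0,v4:0,v5:1

step 1: output 0; order=[0]; indeg=(0,0,0,0,1,2)
step 2: output 1; order=[0,1]; indeg=(0,0,0,0,0,1)
step 3: output 2; order=[0,1,2]; indeg=(0,0,0,0,0,1)
step 4: output 3; order=[0,1,2,3]; indeg=(0,0,0,0,0,1)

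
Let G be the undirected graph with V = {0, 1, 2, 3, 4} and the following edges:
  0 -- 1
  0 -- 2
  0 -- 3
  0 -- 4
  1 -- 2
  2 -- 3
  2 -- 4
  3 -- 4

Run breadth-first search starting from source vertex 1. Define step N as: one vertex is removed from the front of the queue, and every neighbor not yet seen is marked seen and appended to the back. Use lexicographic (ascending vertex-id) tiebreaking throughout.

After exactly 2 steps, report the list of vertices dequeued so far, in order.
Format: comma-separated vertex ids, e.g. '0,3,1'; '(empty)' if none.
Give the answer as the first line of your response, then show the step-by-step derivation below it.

1,0

step 1: dequeue 1; queue=[0,2]; order=1
step 2: dequeue 0; queue=[2,3,4]; order=1,0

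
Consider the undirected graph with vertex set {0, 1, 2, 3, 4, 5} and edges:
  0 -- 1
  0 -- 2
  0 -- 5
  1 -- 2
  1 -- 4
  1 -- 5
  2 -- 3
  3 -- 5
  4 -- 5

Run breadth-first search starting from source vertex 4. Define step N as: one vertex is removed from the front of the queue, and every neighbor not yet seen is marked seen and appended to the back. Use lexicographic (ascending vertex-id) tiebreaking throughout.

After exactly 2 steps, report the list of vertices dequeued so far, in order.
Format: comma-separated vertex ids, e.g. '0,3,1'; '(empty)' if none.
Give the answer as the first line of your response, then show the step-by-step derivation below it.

4,1

step 1: dequeue 4; queue=[1,5]; order=4
step 2: dequeue 1; queue=[5,0,2]; order=4,1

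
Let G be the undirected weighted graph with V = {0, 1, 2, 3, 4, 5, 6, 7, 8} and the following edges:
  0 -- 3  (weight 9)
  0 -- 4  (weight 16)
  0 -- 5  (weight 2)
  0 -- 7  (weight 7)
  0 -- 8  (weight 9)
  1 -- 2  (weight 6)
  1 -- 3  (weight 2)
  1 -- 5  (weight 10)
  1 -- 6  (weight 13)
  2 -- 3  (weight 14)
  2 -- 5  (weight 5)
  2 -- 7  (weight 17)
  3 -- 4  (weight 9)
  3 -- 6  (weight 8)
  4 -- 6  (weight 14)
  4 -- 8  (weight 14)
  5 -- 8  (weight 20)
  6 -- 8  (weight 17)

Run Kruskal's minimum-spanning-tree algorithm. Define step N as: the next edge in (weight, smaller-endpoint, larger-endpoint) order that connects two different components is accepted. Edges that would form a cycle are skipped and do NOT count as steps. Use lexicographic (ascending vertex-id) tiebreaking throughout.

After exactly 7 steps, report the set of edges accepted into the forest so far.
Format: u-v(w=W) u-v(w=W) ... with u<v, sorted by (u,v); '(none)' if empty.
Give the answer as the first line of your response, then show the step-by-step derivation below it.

0-5(w=2) 0-7(w=7) 0-8(w=9) 1-2(w=6) 1-3(w=2) 2-5(w=5) 3-6(w=8)

step 1: add edge 0-5 (w=2); MST = {0-5(w=2)}
step 2: add edge 1-3 (w=2); MST = {0-5(w=2) 1-3(w=2)}
step 3: add edge 2-5 (w=5); MST = {0-5(w=2) 1-3(w=2) 2-5(w=5)}
step 4: add edge 1-2 (w=6); MST = {0-5(w=2) 1-2(w=6) 1-3(w=2) 2-5(w=5)}
step 5: add edge 0-7 (w=7); MST = {0-5(w=2) 0-7(w=7) 1-2(w=6) 1-3(w=2) 2-5(w=5)}
step 6: add edge 3-6 (w=8); MST = {0-5(w=2) 0-7(w=7) 1-2(w=6) 1-3(w=2) 2-5(w=5) 3-6(w=8)}
step 7: add edge 0-8 (w=9); MST = {0-5(w=2) 0-7(w=7) 0-8(w=9) 1-2(w=6) 1-3(w=2) 2-5(w=5) 3-6(w=8)}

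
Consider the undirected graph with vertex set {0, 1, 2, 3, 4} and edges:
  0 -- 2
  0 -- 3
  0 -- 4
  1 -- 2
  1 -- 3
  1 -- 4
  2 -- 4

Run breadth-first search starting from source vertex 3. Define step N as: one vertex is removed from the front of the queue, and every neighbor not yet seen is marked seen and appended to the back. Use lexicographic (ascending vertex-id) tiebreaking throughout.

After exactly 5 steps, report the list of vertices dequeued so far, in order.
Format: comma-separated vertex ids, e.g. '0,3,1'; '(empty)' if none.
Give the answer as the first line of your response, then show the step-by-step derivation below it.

3,0,1,2,4

step 1: dequeue 3; queue=[0,1]; order=3
step 2: dequeue 0; queue=[1,2,4]; order=3,0
step 3: dequeue 1; queue=[2,4]; order=3,0,1
step 4: dequeue 2; queue=[4]; order=3,0,1,2
step 5: dequeue 4; queue=[(empty)]; order=3,0,1,2,4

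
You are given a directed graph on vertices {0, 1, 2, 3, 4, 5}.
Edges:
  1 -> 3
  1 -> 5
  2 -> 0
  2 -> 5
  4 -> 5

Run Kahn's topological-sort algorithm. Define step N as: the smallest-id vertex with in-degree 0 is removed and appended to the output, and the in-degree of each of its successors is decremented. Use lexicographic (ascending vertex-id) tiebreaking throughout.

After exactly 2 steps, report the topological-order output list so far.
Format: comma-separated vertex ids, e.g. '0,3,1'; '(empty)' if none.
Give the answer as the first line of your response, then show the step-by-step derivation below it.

1,2

step 1: output 1; order=[1]; indeg=(1,0,0,0,0,2)
step 2: output 2; order=[1,2]; indeg=(0,0,0,0,0,1)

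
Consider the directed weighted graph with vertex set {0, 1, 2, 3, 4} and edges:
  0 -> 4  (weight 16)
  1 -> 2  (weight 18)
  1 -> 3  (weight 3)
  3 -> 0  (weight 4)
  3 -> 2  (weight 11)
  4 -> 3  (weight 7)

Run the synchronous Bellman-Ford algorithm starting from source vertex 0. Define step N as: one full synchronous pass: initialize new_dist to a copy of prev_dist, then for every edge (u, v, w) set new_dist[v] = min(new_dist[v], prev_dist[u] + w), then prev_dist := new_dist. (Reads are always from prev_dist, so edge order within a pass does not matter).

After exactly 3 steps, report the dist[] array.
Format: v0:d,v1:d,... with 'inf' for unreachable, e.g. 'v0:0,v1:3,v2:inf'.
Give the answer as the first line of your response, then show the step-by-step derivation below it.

v0:0,v1:inf,v2:34,v3:23,v4:16

step 1: dist = v0:0,v1:inf,v2:inf,v3:inf,v4:16
step 2: dist = v0:0,v1:inf,v2:inf,v3:23,v4:16
step 3: dist = v0:0,v1:inf,v2:34,v3:23,v4:16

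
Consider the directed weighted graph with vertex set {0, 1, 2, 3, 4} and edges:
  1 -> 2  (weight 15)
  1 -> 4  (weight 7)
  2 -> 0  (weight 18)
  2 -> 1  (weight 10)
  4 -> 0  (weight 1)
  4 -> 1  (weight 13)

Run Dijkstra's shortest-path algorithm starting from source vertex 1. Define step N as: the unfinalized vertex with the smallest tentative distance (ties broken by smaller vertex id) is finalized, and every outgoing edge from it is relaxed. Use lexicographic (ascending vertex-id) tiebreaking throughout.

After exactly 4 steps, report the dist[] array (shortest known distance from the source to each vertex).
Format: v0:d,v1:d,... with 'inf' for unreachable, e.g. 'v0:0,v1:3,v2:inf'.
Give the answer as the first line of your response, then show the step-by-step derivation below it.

v0:8,v1:0,v2:15,v3:inf,v4:7

step 1: dist = v0:inf,v1:0,v2:15,v3:inf,v4:7
step 2: dist = v0:8,v1:0,v2:15,v3:inf,v4:7
step 3: dist = v0:8,v1:0,v2:15,v3:inf,v4:7
step 4: dist = v0:8,v1:0,v2:15,v3:inf,v4:7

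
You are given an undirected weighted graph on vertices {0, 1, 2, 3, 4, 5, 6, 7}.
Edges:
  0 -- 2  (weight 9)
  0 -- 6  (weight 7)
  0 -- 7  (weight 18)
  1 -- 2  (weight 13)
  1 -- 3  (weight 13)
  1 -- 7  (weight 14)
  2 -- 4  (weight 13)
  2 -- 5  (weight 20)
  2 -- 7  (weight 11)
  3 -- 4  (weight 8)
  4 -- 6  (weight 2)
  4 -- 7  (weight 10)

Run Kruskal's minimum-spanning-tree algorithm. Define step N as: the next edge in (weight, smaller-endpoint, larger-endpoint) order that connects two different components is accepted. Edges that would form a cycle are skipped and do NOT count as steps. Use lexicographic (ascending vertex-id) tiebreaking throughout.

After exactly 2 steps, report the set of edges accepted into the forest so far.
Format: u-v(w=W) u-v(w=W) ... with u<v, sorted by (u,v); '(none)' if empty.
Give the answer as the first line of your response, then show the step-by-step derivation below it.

0-6(w=7) 4-6(w=2)

step 1: add edge 4-6 (w=2); MST = {4-6(w=2)}
step 2: add edge 0-6 (w=7); MST = {0-6(w=7) 4-6(w=2)}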